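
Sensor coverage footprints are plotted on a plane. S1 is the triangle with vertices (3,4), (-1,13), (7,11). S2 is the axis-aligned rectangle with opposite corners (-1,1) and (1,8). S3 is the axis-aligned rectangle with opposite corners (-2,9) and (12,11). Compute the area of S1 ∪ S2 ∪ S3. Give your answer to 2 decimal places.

By inclusion–exclusion:
Individual areas: |S1| = 32, |S2| = 14, |S3| = 28.
|S1∩S2| = 0.
|S1∩S3| = 12.1905.
|S2∩S3| = 0 (no overlap).
|S1∩S2∩S3| = 0.
|S1 ∪ S2 ∪ S3| = 74 − 12.1905 + 0 = 61.81.

61.81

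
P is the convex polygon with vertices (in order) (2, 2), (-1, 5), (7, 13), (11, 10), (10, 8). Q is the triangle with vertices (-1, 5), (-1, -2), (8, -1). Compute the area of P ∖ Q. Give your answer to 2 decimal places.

|P| = 58.5, |P∩Q| = 1.8529.
|P ∖ Q| = |P| − |P∩Q| = 58.5 − 1.8529 = 56.65.

56.65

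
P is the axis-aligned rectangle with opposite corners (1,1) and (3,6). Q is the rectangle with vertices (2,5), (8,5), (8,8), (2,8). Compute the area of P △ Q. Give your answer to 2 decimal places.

26.00

|P∩Q|: x∈[2,3], y∈[5,6] → 1·1 = 1.
|P △ Q| = |P| + |Q| − 2·|P∩Q| = 10 + 18 − 2 = 26.00.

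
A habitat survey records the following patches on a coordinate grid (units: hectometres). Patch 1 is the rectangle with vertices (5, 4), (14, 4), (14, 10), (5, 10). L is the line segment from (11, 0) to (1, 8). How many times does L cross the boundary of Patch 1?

The segment meets the boundary at (6,4), (5,4.8).

2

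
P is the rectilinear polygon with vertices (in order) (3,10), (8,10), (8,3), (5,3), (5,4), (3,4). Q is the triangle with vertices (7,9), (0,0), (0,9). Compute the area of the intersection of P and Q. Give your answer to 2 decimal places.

10.28

The intersection is the polygon with vertices (3,4), (3,9), (7,9), (3.111,4).
By the shoelace formula its area is 10.28.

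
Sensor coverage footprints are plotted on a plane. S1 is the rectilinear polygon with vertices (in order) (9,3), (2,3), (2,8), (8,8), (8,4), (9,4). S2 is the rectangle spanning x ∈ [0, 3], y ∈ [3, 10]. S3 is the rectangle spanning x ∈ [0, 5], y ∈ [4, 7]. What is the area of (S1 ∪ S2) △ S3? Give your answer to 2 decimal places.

|S1 ∪ S2| = 47.
|(S1 ∪ S2) ∩ S3| = 15.
|(S1 ∪ S2) △ S3| = 47 + 15 − 30 = 32.00.

32.00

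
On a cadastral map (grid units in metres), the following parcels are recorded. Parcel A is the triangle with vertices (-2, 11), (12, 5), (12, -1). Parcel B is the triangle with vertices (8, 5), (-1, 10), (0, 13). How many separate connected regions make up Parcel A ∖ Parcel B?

2

Parcel A ∖ Parcel B splits into 2 disjoint pieces (area 0.2593, area 34.1053).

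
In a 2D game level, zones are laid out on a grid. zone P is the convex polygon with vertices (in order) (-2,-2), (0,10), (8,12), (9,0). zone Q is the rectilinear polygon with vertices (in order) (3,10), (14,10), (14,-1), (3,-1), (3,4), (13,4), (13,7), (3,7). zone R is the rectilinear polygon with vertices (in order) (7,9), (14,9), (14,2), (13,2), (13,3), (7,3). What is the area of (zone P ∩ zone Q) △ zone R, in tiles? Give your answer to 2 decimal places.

76.71

|zone P ∩ zone Q| = 42.4583.
|(zone P ∩ zone Q) ∩ zone R| = 4.375.
|(zone P ∩ zone Q) △ zone R| = 42.4583 + 43 − 8.75 = 76.71.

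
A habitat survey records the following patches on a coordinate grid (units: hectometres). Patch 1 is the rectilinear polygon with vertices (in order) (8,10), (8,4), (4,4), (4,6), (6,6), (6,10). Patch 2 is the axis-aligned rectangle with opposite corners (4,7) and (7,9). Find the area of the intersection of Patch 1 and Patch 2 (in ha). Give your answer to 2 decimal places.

2.00

The intersection is the polygon with vertices (6,9), (7,9), (7,7), (6,7).
By the shoelace formula its area is 2.00.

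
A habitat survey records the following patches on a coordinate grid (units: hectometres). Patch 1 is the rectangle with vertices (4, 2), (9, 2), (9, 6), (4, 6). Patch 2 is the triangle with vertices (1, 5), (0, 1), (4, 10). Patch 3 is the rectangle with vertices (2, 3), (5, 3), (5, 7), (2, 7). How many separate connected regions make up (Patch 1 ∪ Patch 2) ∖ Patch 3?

(Patch 1 ∪ Patch 2) ∖ Patch 3 splits into 3 disjoint pieces (area 17, area 0.7, area 2.3333).

3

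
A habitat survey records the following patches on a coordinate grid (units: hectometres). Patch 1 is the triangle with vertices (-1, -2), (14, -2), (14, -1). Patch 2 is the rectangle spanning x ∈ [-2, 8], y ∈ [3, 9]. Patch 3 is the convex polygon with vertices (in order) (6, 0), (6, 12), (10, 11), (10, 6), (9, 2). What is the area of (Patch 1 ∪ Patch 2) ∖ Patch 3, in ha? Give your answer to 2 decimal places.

55.50

|Patch 1 ∪ Patch 2| = 67.5.
|(Patch 1 ∪ Patch 2) ∩ Patch 3| = 12.
|(Patch 1 ∪ Patch 2) ∖ Patch 3| = 67.5 − 12 = 55.50.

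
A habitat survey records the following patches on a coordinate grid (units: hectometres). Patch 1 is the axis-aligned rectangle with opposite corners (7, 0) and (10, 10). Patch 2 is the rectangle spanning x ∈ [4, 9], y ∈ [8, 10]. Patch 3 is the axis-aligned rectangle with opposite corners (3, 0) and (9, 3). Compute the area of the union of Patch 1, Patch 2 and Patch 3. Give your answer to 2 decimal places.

By inclusion–exclusion:
Individual areas: |Patch 1| = 30, |Patch 2| = 10, |Patch 3| = 18.
|Patch 1∩Patch 2|: x∈[7,9], y∈[8,10] → 2·2 = 4.
|Patch 1∩Patch 3|: x∈[7,9], y∈[0,3] → 2·3 = 6.
|Patch 2∩Patch 3| = 0 (no overlap).
|Patch 1∩Patch 2∩Patch 3| = 0.
|Patch 1 ∪ Patch 2 ∪ Patch 3| = 58 − 10 + 0 = 48.00.

48.00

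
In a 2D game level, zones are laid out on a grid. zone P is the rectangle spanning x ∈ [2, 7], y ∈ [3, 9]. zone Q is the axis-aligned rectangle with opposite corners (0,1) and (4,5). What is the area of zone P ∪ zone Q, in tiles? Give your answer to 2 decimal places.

By inclusion–exclusion:
Individual areas: |zone P| = 30, |zone Q| = 16.
|zone P∩zone Q|: x∈[2,4], y∈[3,5] → 2·2 = 4.
|zone P ∪ zone Q| = 46 − 4 = 42.00.

42.00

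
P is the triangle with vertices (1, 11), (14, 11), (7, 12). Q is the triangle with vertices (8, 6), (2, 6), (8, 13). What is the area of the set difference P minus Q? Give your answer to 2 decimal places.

5.28

|P| = 6.5, |P∩Q| = 1.2156.
|P ∖ Q| = |P| − |P∩Q| = 6.5 − 1.2156 = 5.28.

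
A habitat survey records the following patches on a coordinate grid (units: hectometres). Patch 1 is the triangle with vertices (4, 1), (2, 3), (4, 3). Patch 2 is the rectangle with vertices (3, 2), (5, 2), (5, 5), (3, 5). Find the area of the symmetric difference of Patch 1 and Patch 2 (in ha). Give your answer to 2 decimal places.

6.00

|Patch 1| = 2, |Patch 2| = 6, |Patch 1∩Patch 2| = 1.
|Patch 1 △ Patch 2| = |Patch 1| + |Patch 2| − 2·|Patch 1∩Patch 2| = 2 + 6 − 2 = 6.00.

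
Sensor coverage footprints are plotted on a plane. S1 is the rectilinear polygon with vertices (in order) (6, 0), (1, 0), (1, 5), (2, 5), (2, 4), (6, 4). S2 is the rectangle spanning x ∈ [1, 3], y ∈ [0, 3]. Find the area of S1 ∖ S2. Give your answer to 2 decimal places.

|S1| = 21, |S1∩S2| = 6.
|S1 ∖ S2| = |S1| − |S1∩S2| = 21 − 6 = 15.00.

15.00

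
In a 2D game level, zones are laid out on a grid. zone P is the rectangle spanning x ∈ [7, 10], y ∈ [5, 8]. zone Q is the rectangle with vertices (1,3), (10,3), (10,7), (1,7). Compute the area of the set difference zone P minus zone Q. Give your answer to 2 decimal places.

3.00

|zone P∩zone Q|: x∈[7,10], y∈[5,7] → 3·2 = 6.
|zone P| = 9.
|zone P ∖ zone Q| = |zone P| − |zone P∩zone Q| = 9 − 6 = 3.00.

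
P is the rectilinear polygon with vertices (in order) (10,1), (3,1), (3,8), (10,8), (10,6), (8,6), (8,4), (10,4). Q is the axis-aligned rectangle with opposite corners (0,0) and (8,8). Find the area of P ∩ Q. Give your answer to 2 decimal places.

35.00

The intersection is the polygon with vertices (3,1), (3,8), (8,8), (8,6), (8,4), (8,1).
By the shoelace formula its area is 35.00.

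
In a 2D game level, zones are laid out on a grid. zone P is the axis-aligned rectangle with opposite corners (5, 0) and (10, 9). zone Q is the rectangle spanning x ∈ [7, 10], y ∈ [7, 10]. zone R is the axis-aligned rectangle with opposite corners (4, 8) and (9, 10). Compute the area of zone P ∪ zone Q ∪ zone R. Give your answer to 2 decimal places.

52.00

By inclusion–exclusion:
Individual areas: |zone P| = 45, |zone Q| = 9, |zone R| = 10.
|zone P∩zone Q|: x∈[7,10], y∈[7,9] → 3·2 = 6.
|zone P∩zone R|: x∈[5,9], y∈[8,9] → 4·1 = 4.
|zone Q∩zone R|: x∈[7,9], y∈[8,10] → 2·2 = 4.
|zone P∩zone Q∩zone R| = 2.
|zone P ∪ zone Q ∪ zone R| = 64 − 14 + 2 = 52.00.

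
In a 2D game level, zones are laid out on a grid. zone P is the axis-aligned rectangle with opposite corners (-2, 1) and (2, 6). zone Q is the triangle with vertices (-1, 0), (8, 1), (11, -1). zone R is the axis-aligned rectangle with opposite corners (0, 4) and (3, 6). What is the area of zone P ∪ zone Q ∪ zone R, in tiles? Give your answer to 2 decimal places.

32.50

By inclusion–exclusion:
Individual areas: |zone P| = 20, |zone Q| = 10.5, |zone R| = 6.
|zone P∩zone Q| = 0.
|zone P∩zone R|: x∈[0,2], y∈[4,6] → 2·2 = 4.
|zone Q∩zone R| = 0.
|zone P∩zone Q∩zone R| = 0.
|zone P ∪ zone Q ∪ zone R| = 36.5 − 4 + 0 = 32.50.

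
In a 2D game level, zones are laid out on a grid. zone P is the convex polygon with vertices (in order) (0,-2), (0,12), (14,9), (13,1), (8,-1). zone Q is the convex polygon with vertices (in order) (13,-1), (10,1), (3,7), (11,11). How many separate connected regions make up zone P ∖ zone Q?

zone P ∖ zone Q splits into 2 disjoint pieces (area 90.2, area 12.811).

2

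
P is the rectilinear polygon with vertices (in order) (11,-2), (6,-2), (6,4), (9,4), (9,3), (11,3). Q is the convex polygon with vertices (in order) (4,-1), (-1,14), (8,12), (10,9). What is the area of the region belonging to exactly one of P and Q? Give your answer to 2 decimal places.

107.83

|P| = 28, |Q| = 81.5, |P∩Q| = 0.8333.
|P △ Q| = |P| + |Q| − 2·|P∩Q| = 28 + 81.5 − 1.6667 = 107.83.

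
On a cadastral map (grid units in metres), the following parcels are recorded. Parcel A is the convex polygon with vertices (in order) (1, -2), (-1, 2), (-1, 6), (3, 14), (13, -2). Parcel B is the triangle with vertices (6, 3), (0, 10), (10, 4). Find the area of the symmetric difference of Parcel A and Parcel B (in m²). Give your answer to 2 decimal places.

|Parcel A| = 124, |Parcel B| = 17, |Parcel A∩Parcel B| = 16.5315.
|Parcel A △ Parcel B| = |Parcel A| + |Parcel B| − 2·|Parcel A∩Parcel B| = 124 + 17 − 33.0631 = 107.94.

107.94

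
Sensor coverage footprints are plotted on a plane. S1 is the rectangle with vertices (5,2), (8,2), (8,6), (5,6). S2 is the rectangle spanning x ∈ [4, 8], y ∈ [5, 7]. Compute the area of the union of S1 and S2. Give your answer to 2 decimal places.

17.00

By inclusion–exclusion:
Individual areas: |S1| = 12, |S2| = 8.
|S1∩S2|: x∈[5,8], y∈[5,6] → 3·1 = 3.
|S1 ∪ S2| = 20 − 3 = 17.00.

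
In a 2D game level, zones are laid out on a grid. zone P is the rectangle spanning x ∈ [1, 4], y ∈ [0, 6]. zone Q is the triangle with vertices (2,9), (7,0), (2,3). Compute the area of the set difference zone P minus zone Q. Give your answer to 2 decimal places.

10.90

|zone P| = 18, |zone P∩zone Q| = 7.1.
|zone P ∖ zone Q| = |zone P| − |zone P∩zone Q| = 18 − 7.1 = 10.90.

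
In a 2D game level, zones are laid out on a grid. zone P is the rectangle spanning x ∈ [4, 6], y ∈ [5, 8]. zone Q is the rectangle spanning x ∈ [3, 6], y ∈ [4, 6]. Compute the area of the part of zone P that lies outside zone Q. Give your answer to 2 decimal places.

|zone P∩zone Q|: x∈[4,6], y∈[5,6] → 2·1 = 2.
|zone P| = 6.
|zone P ∖ zone Q| = |zone P| − |zone P∩zone Q| = 6 − 2 = 4.00.

4.00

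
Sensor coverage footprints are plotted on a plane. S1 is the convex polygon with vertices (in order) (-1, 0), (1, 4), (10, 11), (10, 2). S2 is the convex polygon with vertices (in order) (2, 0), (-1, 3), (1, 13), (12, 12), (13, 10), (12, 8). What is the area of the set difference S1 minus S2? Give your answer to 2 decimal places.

17.97

|S1| = 60.5, |S1∩S2| = 42.5335.
|S1 ∖ S2| = |S1| − |S1∩S2| = 60.5 − 42.5335 = 17.97.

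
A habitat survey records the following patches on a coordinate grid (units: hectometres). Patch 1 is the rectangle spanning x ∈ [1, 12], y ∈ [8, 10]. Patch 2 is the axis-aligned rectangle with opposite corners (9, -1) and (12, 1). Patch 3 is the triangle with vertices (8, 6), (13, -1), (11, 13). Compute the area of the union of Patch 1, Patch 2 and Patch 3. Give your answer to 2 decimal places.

By inclusion–exclusion:
Individual areas: |Patch 1| = 22, |Patch 2| = 6, |Patch 3| = 28.
|Patch 1∩Patch 2| = 0 (no overlap).
|Patch 1∩Patch 3| = 4.5714.
|Patch 2∩Patch 3| = 0.1286.
|Patch 1∩Patch 2∩Patch 3| = 0.
|Patch 1 ∪ Patch 2 ∪ Patch 3| = 56 − 4.7 + 0 = 51.30.

51.30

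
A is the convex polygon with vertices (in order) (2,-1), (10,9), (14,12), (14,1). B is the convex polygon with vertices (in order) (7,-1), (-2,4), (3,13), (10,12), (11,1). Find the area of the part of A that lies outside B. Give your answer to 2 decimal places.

37.21

|A| = 74, |A∩B| = 36.7869.
|A ∖ B| = |A| − |A∩B| = 74 − 36.7869 = 37.21.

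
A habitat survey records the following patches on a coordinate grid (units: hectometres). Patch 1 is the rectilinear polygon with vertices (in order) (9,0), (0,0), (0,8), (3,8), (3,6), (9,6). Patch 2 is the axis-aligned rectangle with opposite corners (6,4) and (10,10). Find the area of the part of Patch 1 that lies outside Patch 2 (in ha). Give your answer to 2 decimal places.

54.00

|Patch 1| = 60, |Patch 1∩Patch 2| = 6.
|Patch 1 ∖ Patch 2| = |Patch 1| − |Patch 1∩Patch 2| = 60 − 6 = 54.00.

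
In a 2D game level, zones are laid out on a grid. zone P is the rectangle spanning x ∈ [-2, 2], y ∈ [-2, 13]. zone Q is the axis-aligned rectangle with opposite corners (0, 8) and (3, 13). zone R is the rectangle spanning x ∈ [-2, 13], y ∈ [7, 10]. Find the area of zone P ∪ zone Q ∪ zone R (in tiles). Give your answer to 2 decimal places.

96.00

By inclusion–exclusion:
Individual areas: |zone P| = 60, |zone Q| = 15, |zone R| = 45.
|zone P∩zone Q|: x∈[0,2], y∈[8,13] → 2·5 = 10.
|zone P∩zone R|: x∈[-2,2], y∈[7,10] → 4·3 = 12.
|zone Q∩zone R|: x∈[0,3], y∈[8,10] → 3·2 = 6.
|zone P∩zone Q∩zone R| = 4.
|zone P ∪ zone Q ∪ zone R| = 120 − 28 + 4 = 96.00.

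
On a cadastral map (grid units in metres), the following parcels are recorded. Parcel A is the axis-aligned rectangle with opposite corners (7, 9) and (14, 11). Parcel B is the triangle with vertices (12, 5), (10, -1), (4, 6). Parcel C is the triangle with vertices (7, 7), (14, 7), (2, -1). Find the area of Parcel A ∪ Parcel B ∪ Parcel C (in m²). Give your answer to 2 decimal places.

By inclusion–exclusion:
Individual areas: |Parcel A| = 14, |Parcel B| = 25, |Parcel C| = 28.
|Parcel A∩Parcel B| = 0.
|Parcel A∩Parcel C| = 0.
|Parcel B∩Parcel C| = 9.9473.
|Parcel A∩Parcel B∩Parcel C| = 0.
|Parcel A ∪ Parcel B ∪ Parcel C| = 67 − 9.9473 + 0 = 57.05.

57.05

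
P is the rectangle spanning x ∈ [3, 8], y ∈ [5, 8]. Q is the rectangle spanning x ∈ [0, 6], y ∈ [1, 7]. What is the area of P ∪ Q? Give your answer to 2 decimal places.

45.00

By inclusion–exclusion:
Individual areas: |P| = 15, |Q| = 36.
|P∩Q|: x∈[3,6], y∈[5,7] → 3·2 = 6.
|P ∪ Q| = 51 − 6 = 45.00.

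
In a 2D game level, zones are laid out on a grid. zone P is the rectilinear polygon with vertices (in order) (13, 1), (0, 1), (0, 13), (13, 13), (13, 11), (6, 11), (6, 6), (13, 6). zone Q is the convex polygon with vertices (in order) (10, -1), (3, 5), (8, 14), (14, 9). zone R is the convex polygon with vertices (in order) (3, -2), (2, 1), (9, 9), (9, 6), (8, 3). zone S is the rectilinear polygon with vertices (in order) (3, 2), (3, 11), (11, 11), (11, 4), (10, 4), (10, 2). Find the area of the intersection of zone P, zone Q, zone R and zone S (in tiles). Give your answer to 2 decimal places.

The intersection is the polygon with vertices (6.375,6), (9,6), (8,3), (7,2), (6.5,2), (4.429,3.776).
By the shoelace formula its area is 11.28.

11.28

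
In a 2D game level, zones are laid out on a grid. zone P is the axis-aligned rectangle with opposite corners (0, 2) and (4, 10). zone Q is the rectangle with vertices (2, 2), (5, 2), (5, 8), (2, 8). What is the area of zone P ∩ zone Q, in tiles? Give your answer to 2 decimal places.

12.00

|zone P∩zone Q|: x∈[2,4], y∈[2,8] → 2·6 = 12.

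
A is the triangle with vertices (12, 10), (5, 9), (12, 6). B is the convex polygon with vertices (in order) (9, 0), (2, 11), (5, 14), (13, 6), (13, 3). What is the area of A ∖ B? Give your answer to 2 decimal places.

3.94

|A| = 14, |A∩B| = 10.0625.
|A ∖ B| = |A| − |A∩B| = 14 − 10.0625 = 3.94.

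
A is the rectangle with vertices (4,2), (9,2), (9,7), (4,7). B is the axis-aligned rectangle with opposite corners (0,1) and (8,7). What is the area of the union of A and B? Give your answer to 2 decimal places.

53.00

By inclusion–exclusion:
Individual areas: |A| = 25, |B| = 48.
|A∩B|: x∈[4,8], y∈[2,7] → 4·5 = 20.
|A ∪ B| = 73 − 20 = 53.00.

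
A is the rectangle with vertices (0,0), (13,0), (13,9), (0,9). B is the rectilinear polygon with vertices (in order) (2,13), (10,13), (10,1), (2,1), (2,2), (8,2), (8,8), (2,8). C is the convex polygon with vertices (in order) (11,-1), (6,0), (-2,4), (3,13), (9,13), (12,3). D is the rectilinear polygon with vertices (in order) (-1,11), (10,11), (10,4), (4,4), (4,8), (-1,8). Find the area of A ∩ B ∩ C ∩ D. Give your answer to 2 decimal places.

16.00

The intersection is the polygon with vertices (8,8), (4,8), (2,8), (2,9), (10,9), (10,4), (8,4).
By the shoelace formula its area is 16.00.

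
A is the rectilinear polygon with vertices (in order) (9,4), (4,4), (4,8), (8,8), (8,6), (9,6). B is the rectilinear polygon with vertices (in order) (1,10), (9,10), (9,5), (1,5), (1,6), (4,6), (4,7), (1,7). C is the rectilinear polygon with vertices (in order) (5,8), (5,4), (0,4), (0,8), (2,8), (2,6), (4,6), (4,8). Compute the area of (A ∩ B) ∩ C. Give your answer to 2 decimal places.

The region (A ∩ B) ∩ C is the polygon with vertices (4,7), (4,8), (5,8), (5,5), (4,5), (4,6).
By the shoelace formula its area is 3.00.

3.00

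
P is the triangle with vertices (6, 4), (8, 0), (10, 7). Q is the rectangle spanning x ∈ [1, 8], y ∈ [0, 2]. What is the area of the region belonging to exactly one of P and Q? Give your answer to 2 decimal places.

|P| = 11, |Q| = 14, |P∩Q| = 1.
|P △ Q| = |P| + |Q| − 2·|P∩Q| = 11 + 14 − 2 = 23.00.

23.00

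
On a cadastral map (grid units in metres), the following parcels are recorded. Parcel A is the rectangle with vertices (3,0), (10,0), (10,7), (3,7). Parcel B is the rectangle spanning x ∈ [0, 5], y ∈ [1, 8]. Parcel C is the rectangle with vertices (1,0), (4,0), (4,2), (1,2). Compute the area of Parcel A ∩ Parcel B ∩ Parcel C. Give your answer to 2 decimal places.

The intersection is the polygon with vertices (3,1), (3,2), (4,2), (4,1).
By the shoelace formula its area is 1.00.

1.00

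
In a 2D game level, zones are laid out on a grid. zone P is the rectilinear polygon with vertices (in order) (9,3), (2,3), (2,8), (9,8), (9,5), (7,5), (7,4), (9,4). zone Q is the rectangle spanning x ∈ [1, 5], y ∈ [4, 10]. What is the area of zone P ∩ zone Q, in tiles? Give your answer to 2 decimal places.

12.00

The intersection is the polygon with vertices (2,8), (5,8), (5,4), (2,4).
By the shoelace formula its area is 12.00.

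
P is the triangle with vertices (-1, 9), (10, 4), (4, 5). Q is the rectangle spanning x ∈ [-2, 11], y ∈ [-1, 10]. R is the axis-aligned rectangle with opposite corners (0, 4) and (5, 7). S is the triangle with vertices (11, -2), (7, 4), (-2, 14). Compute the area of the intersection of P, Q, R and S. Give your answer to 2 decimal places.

The intersection is the polygon with vertices (4.923,6.308), (5,6.222), (5,5.385), (3.856,6.793).
By the shoelace formula its area is 0.51.

0.51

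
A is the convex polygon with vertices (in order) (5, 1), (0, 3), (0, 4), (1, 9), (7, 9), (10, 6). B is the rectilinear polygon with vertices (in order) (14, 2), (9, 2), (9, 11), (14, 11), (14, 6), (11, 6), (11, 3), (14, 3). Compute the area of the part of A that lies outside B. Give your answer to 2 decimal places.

54.50

|A| = 55.5, |A∩B| = 1.
|A ∖ B| = |A| − |A∩B| = 55.5 − 1 = 54.50.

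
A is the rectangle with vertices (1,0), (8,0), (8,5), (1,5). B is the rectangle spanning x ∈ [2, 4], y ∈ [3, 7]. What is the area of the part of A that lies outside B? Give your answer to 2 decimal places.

|A∩B|: x∈[2,4], y∈[3,5] → 2·2 = 4.
|A| = 35.
|A ∖ B| = |A| − |A∩B| = 35 − 4 = 31.00.

31.00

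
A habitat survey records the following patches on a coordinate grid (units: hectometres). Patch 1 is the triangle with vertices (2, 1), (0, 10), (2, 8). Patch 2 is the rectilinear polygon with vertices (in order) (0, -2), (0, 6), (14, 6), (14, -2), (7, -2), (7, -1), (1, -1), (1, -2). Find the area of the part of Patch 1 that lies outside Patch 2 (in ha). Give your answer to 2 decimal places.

4.22

|Patch 1| = 7, |Patch 1∩Patch 2| = 2.7778.
|Patch 1 ∖ Patch 2| = |Patch 1| − |Patch 1∩Patch 2| = 7 − 2.7778 = 4.22.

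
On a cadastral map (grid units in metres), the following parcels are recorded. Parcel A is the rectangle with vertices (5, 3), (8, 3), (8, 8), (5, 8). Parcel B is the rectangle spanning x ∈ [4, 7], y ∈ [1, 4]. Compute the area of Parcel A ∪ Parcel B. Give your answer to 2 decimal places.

22.00

By inclusion–exclusion:
Individual areas: |Parcel A| = 15, |Parcel B| = 9.
|Parcel A∩Parcel B|: x∈[5,7], y∈[3,4] → 2·1 = 2.
|Parcel A ∪ Parcel B| = 24 − 2 = 22.00.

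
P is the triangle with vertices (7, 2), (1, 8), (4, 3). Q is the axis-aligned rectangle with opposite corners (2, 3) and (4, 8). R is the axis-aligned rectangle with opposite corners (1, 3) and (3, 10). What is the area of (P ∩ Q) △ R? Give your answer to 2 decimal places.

|P ∩ Q| = 2.6667.
|(P ∩ Q) ∩ R| = 1.
|(P ∩ Q) △ R| = 2.6667 + 14 − 2 = 14.67.

14.67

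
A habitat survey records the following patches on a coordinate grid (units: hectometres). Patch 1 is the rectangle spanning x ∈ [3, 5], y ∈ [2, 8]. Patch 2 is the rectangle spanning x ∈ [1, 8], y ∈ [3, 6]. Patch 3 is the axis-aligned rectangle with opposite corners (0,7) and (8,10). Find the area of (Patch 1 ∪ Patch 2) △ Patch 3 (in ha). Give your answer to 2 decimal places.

|Patch 1 ∪ Patch 2| = 27.
|(Patch 1 ∪ Patch 2) ∩ Patch 3| = 2.
|(Patch 1 ∪ Patch 2) △ Patch 3| = 27 + 24 − 4 = 47.00.

47.00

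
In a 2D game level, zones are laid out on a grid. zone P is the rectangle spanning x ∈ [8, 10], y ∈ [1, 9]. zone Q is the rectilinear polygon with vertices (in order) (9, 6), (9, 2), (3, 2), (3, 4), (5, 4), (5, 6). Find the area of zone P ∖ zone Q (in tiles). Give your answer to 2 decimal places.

|zone P| = 16, |zone P∩zone Q| = 4.
|zone P ∖ zone Q| = |zone P| − |zone P∩zone Q| = 16 − 4 = 12.00.

12.00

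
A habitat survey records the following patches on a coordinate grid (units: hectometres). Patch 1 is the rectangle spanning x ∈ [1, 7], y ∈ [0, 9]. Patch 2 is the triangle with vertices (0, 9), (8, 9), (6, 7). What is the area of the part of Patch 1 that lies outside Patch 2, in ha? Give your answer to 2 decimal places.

|Patch 1| = 54, |Patch 1∩Patch 2| = 7.3333.
|Patch 1 ∖ Patch 2| = |Patch 1| − |Patch 1∩Patch 2| = 54 − 7.3333 = 46.67.

46.67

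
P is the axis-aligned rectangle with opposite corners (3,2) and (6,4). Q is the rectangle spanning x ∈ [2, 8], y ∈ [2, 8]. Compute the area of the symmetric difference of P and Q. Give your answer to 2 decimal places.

|P∩Q|: x∈[3,6], y∈[2,4] → 3·2 = 6.
|P △ Q| = |P| + |Q| − 2·|P∩Q| = 6 + 36 − 12 = 30.00.

30.00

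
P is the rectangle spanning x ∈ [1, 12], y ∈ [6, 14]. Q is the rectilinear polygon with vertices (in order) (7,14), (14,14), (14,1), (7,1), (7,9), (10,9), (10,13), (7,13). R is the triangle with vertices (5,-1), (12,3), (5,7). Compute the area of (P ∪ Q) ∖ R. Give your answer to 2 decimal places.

|P ∪ Q| = 139.
|(P ∪ Q) ∩ R| = 14.5179.
|(P ∪ Q) ∖ R| = 139 − 14.5179 = 124.48.

124.48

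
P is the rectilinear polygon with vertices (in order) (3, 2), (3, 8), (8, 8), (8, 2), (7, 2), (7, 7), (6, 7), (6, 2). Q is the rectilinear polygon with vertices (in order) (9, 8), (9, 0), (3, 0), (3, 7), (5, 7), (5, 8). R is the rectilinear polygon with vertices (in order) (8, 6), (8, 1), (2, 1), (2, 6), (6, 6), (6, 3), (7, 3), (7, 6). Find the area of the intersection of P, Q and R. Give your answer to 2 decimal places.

16.00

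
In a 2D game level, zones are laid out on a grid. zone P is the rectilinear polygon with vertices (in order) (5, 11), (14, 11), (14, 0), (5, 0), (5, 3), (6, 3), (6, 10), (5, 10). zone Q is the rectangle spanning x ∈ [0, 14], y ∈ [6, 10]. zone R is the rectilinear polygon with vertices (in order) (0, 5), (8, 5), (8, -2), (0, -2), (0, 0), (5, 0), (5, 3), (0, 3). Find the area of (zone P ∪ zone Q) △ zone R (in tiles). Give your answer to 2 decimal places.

131.00

|zone P ∪ zone Q| = 116.
|(zone P ∪ zone Q) ∩ zone R| = 13.
|(zone P ∪ zone Q) △ zone R| = 116 + 41 − 26 = 131.00.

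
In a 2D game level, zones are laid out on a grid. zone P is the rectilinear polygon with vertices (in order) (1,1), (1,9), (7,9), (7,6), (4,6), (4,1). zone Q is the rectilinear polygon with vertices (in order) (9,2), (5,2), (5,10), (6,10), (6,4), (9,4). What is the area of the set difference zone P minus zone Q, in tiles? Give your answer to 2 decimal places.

30.00

|zone P| = 33, |zone P∩zone Q| = 3.
|zone P ∖ zone Q| = |zone P| − |zone P∩zone Q| = 33 − 3 = 30.00.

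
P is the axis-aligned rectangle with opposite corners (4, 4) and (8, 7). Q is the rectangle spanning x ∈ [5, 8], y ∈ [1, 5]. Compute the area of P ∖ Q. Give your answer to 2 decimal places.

9.00

|P∩Q|: x∈[5,8], y∈[4,5] → 3·1 = 3.
|P| = 12.
|P ∖ Q| = |P| − |P∩Q| = 12 − 3 = 9.00.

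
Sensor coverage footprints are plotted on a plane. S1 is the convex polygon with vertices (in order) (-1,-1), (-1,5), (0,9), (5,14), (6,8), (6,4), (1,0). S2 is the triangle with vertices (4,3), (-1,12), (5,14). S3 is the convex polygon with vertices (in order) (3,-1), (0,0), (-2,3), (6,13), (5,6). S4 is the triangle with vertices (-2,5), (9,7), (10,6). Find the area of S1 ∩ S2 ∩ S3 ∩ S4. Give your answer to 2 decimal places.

The intersection is the polygon with vertices (2.44,5.807), (4.286,6.143), (4.229,5.519), (2.673,5.389).
By the shoelace formula its area is 0.91.

0.91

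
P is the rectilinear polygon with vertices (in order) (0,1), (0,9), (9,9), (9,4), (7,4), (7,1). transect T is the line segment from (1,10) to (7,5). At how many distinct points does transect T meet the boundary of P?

1

The segment meets the boundary at (2.2,9).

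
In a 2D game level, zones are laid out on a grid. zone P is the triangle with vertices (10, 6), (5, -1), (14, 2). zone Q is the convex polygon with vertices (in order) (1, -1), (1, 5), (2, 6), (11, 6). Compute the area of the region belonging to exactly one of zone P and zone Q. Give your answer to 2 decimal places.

|zone P| = 24, |zone Q| = 34.5, |zone P∩zone Q| = 0.4941.
|zone P △ zone Q| = |zone P| + |zone Q| − 2·|zone P∩zone Q| = 24 + 34.5 − 0.9882 = 57.51.

57.51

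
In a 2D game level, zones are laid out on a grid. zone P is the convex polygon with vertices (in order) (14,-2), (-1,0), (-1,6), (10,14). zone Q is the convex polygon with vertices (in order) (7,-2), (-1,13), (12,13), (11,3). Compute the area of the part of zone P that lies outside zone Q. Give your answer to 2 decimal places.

63.21

|zone P| = 149, |zone P∩zone Q| = 85.7874.
|zone P ∖ zone Q| = |zone P| − |zone P∩zone Q| = 149 − 85.7874 = 63.21.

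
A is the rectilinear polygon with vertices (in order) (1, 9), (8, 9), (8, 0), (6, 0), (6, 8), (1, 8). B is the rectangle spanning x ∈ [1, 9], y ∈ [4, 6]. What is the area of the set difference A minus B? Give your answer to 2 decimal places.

19.00

|A| = 23, |A∩B| = 4.
|A ∖ B| = |A| − |A∩B| = 23 − 4 = 19.00.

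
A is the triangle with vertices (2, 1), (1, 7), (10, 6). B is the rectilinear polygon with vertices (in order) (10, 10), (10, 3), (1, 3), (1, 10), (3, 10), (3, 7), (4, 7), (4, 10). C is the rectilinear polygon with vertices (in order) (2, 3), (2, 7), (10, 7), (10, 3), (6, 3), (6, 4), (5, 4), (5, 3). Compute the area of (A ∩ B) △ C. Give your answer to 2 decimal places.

14.86

|A ∩ B| = 22.9667.
|(A ∩ B) ∩ C| = 19.5556.
|(A ∩ B) △ C| = 22.9667 + 31 − 39.1111 = 14.86.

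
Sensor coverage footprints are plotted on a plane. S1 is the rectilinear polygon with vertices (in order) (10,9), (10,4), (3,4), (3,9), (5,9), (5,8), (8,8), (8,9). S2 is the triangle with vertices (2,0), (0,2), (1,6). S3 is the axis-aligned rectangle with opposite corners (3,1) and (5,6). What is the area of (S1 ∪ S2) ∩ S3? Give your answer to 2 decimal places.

4.00

The region (S1 ∪ S2) ∩ S3 is the polygon with vertices (3,4), (3,6), (5,6), (5,4).
By the shoelace formula its area is 4.00.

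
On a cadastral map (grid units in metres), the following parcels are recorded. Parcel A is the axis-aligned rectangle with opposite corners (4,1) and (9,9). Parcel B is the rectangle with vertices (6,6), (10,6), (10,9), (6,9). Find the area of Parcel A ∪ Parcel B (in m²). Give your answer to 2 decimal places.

43.00

By inclusion–exclusion:
Individual areas: |Parcel A| = 40, |Parcel B| = 12.
|Parcel A∩Parcel B|: x∈[6,9], y∈[6,9] → 3·3 = 9.
|Parcel A ∪ Parcel B| = 52 − 9 = 43.00.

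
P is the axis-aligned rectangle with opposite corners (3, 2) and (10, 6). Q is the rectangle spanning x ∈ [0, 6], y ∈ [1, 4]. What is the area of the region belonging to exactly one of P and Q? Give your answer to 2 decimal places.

34.00

|P∩Q|: x∈[3,6], y∈[2,4] → 3·2 = 6.
|P △ Q| = |P| + |Q| − 2·|P∩Q| = 28 + 18 − 12 = 34.00.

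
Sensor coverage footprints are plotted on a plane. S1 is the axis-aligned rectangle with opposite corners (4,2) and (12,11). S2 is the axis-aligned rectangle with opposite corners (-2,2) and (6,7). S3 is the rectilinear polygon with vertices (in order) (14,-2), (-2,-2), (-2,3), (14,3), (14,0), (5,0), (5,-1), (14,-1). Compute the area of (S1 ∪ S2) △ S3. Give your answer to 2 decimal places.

|S1 ∪ S2| = 102.
|(S1 ∪ S2) ∩ S3| = 14.
|(S1 ∪ S2) △ S3| = 102 + 71 − 28 = 145.00.

145.00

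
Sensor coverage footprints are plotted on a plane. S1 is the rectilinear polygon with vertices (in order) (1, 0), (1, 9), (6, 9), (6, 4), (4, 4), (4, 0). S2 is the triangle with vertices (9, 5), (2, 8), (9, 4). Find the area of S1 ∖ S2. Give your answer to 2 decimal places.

35.86

|S1| = 37, |S1∩S2| = 1.1429.
|S1 ∖ S2| = |S1| − |S1∩S2| = 37 − 1.1429 = 35.86.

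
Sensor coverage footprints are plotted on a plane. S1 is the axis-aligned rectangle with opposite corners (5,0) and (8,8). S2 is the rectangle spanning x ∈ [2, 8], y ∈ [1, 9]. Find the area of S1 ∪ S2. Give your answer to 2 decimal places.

51.00

By inclusion–exclusion:
Individual areas: |S1| = 24, |S2| = 48.
|S1∩S2|: x∈[5,8], y∈[1,8] → 3·7 = 21.
|S1 ∪ S2| = 72 − 21 = 51.00.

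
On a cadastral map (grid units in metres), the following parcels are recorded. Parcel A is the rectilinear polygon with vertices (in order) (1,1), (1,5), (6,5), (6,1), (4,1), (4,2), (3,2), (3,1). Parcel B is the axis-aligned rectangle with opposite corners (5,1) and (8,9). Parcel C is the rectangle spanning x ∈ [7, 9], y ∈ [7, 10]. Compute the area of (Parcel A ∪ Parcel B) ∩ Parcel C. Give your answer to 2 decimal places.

2.00

The region (Parcel A ∪ Parcel B) ∩ Parcel C is the polygon with vertices (8,9), (8,7), (7,7), (7,9).
By the shoelace formula its area is 2.00.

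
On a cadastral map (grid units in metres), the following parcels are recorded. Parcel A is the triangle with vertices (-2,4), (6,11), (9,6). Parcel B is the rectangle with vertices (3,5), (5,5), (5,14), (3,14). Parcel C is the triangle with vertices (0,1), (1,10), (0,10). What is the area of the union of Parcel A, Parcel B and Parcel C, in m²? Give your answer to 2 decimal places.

By inclusion–exclusion:
Individual areas: |Parcel A| = 30.5, |Parcel B| = 18, |Parcel C| = 4.5.
|Parcel A∩Parcel B| = 8.2955.
|Parcel A∩Parcel C| = 0.7469.
|Parcel B∩Parcel C| = 0.
|Parcel A∩Parcel B∩Parcel C| = 0.
|Parcel A ∪ Parcel B ∪ Parcel C| = 53 − 9.0424 + 0 = 43.96.

43.96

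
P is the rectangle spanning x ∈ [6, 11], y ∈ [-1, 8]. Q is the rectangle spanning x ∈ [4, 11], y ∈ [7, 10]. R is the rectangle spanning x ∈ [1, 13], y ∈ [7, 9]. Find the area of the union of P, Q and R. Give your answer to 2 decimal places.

By inclusion–exclusion:
Individual areas: |P| = 45, |Q| = 21, |R| = 24.
|P∩Q|: x∈[6,11], y∈[7,8] → 5·1 = 5.
|P∩R|: x∈[6,11], y∈[7,8] → 5·1 = 5.
|Q∩R|: x∈[4,11], y∈[7,9] → 7·2 = 14.
|P∩Q∩R| = 5.
|P ∪ Q ∪ R| = 90 − 24 + 5 = 71.00.

71.00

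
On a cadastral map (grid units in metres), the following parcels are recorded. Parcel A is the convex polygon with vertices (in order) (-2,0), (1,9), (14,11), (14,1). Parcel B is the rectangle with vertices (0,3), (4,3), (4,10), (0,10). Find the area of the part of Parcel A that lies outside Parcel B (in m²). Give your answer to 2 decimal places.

112.31

|Parcel A| = 135.5, |Parcel A∩Parcel B| = 23.1923.
|Parcel A ∖ Parcel B| = |Parcel A| − |Parcel A∩Parcel B| = 135.5 − 23.1923 = 112.31.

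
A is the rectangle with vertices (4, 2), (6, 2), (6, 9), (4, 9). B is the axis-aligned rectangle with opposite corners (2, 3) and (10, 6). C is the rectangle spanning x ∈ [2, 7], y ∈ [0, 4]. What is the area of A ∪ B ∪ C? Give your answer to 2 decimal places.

By inclusion–exclusion:
Individual areas: |A| = 14, |B| = 24, |C| = 20.
|A∩B|: x∈[4,6], y∈[3,6] → 2·3 = 6.
|A∩C|: x∈[4,6], y∈[2,4] → 2·2 = 4.
|B∩C|: x∈[2,7], y∈[3,4] → 5·1 = 5.
|A∩B∩C| = 2.
|A ∪ B ∪ C| = 58 − 15 + 2 = 45.00.

45.00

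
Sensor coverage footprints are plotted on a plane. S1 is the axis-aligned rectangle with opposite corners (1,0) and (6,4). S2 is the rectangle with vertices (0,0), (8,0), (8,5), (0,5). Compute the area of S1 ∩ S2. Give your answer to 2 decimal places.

|S1∩S2|: x∈[1,6], y∈[0,4] → 5·4 = 20.

20.00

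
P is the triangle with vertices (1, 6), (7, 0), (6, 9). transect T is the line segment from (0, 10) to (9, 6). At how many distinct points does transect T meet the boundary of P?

The segment meets the boundary at (6.195,7.247), (4.404,8.043).

2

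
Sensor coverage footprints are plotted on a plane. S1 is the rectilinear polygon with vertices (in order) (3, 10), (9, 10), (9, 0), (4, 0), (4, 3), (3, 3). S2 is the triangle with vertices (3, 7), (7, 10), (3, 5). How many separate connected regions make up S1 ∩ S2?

S1 ∩ S2 is a single connected region.

1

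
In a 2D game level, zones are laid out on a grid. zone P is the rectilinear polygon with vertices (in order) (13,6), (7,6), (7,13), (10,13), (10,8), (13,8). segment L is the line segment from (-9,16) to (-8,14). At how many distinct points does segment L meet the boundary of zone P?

0

The segment lies entirely outside zone P and never meets its boundary.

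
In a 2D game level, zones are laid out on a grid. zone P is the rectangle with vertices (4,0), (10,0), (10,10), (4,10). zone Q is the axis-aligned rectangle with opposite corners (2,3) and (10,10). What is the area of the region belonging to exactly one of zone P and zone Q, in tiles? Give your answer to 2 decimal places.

32.00

|zone P∩zone Q|: x∈[4,10], y∈[3,10] → 6·7 = 42.
|zone P △ zone Q| = |zone P| + |zone Q| − 2·|zone P∩zone Q| = 60 + 56 − 84 = 32.00.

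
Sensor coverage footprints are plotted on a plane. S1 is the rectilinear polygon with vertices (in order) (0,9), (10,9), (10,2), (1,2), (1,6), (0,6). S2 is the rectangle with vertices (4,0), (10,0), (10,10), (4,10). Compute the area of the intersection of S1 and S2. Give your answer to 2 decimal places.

The intersection is the polygon with vertices (10,9), (10,2), (4,2), (4,9).
By the shoelace formula its area is 42.00.

42.00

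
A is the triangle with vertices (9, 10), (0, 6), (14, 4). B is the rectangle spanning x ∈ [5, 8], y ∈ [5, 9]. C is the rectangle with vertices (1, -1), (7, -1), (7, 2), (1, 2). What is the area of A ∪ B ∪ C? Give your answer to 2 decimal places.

55.97

By inclusion–exclusion:
Individual areas: |A| = 37, |B| = 12, |C| = 18.
|A∩B| = 11.0337.
|A∩C| = 0.
|B∩C| = 0 (no overlap).
|A∩B∩C| = 0.
|A ∪ B ∪ C| = 67 − 11.0337 + 0 = 55.97.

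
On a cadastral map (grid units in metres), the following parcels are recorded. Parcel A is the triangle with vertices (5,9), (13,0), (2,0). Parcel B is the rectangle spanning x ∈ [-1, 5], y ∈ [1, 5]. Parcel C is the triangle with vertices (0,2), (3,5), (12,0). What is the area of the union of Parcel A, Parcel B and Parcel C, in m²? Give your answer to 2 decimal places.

By inclusion–exclusion:
Individual areas: |Parcel A| = 49.5, |Parcel B| = 24, |Parcel C| = 21.
|Parcel A∩Parcel B| = 8.
|Parcel A∩Parcel C| = 15.5428.
|Parcel B∩Parcel C| = 11.4722.
|Parcel A∩Parcel B∩Parcel C| = 6.015.
|Parcel A ∪ Parcel B ∪ Parcel C| = 94.5 − 35.015 + 6.015 = 65.50.

65.50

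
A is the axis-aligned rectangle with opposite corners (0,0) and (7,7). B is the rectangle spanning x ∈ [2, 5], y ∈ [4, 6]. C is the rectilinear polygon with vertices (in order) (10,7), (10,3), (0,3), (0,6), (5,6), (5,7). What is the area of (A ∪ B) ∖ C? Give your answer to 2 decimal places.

26.00

|A ∪ B| = 49.
|(A ∪ B) ∩ C| = 23.
|(A ∪ B) ∖ C| = 49 − 23 = 26.00.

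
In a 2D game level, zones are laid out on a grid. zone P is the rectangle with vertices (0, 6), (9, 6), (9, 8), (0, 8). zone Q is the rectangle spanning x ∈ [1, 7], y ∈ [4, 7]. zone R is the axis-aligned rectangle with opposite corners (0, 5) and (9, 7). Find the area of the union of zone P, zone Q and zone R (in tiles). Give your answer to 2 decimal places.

By inclusion–exclusion:
Individual areas: |zone P| = 18, |zone Q| = 18, |zone R| = 18.
|zone P∩zone Q|: x∈[1,7], y∈[6,7] → 6·1 = 6.
|zone P∩zone R|: x∈[0,9], y∈[6,7] → 9·1 = 9.
|zone Q∩zone R|: x∈[1,7], y∈[5,7] → 6·2 = 12.
|zone P∩zone Q∩zone R| = 6.
|zone P ∪ zone Q ∪ zone R| = 54 − 27 + 6 = 33.00.

33.00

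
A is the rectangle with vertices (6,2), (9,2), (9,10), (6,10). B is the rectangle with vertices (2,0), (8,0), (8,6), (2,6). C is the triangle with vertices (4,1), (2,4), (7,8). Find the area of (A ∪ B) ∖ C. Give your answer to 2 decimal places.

41.40

|A ∪ B| = 52.
|(A ∪ B) ∩ C| = 10.6.
|(A ∪ B) ∖ C| = 52 − 10.6 = 41.40.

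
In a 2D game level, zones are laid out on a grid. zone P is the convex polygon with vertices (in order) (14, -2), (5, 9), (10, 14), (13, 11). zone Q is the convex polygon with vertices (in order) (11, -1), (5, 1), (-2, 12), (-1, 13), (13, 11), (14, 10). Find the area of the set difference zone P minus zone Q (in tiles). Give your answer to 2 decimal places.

17.16

|zone P| = 68, |zone P∩zone Q| = 50.8427.
|zone P ∖ zone Q| = |zone P| − |zone P∩zone Q| = 68 − 50.8427 = 17.16.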